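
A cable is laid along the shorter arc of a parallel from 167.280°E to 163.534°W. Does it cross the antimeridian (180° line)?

Naïve |-163.534 − 167.280| = 330.814° > 180°, so the shorter arc goes the other way round — across 180°.
Signed shortest Δλ = ((-163.534 − 167.280 + 180) mod 360) − 180 = 29.186°.
Going east by 29.186° from +167.280° passes through 180° before reaching -163.534°.

Yes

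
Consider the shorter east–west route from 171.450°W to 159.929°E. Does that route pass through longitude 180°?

Yes

Naïve |159.929 − -171.450| = 331.379° > 180°, so the shorter arc goes the other way round — across 180°.
Signed shortest Δλ = ((159.929 − -171.450 + 180) mod 360) − 180 = -28.621°.
Going west by 28.621° from -171.450° passes through 180° before reaching +159.929°.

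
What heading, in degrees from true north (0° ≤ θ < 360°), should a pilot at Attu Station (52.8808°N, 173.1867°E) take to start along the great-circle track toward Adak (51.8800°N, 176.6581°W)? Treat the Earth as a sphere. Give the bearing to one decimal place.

95.1°

Δλ = -176.6581 − 173.1867 = -349.8448°; wrapped into (−180°, 180°]: 10.1552°.
θ = atan2( sin Δλ · cos φ₂ , cos φ₁ · sin φ₂ − sin φ₁ · cos φ₂ · cos Δλ )
  = atan2(0.10884, -0.00975) = 95.121° → normalised to [0°, 360°): 95.121°.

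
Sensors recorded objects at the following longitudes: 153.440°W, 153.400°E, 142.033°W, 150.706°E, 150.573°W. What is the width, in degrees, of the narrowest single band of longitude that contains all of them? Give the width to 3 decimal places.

Sort the longitudes: -153.440°, -150.573°, -142.033°, +150.706°, +153.400°.
Eastward gaps between consecutive values (wrapping around): 2.867°, 8.540°, 292.739°, 2.694°, 53.160°.
Largest gap = 292.739° ⇒ minimal covering band is its complement: 360° − 292.739° = 67.261°.
Band runs from +150.706° eastward to -142.033°, crossing the antimeridian.

67.261°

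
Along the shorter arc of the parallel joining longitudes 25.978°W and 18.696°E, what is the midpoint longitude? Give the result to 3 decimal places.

3.641°W

Signed shortest Δλ from -25.978° to +18.696° is +44.674°.
Midpoint longitude = -25.978° + (+44.674°)/2 = -25.978° + 22.337° = -3.641°.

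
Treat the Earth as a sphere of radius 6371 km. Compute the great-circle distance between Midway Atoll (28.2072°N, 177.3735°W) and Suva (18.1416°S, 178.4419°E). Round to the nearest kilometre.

Δλ = 178.4419 − -177.3735 = 355.8154°; wrapped into (−180°, 180°]: -4.1846°.
Δφ = -18.1416 − 28.2072 = -46.3488°.
a = sin²(Δφ/2) + cos φ₁ · cos φ₂ · sin²(Δλ/2) = 0.155983.
c = 2·atan2(√a, √(1−a)) = 0.81202 rad → d = 6371·c ≈ 5173.38 km.

5173 km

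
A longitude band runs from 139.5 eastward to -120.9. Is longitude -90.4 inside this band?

Band width going east from +139.5° to -120.9°: ((-120.9 − 139.5) mod 360) = 99.6°.
Offset of -90.4° east of the west edge: ((-90.4 − 139.5) mod 360) = 130.1°.
130.1° > 99.6° ⇒ outside.

No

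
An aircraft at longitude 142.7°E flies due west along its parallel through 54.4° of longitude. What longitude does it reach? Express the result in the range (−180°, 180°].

88.3°E

Start at +142.7°; shift −54.4° → +88.3°.
+88.3° already lies in (−180°, 180°].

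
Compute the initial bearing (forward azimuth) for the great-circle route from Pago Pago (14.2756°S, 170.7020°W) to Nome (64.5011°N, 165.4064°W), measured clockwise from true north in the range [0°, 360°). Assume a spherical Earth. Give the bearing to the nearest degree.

2°

Δλ = -165.4064 − -170.7020 = 5.2956°.
θ = atan2( sin Δλ · cos φ₂ , cos φ₁ · sin φ₂ − sin φ₁ · cos φ₂ · cos Δλ )
  = atan2(0.03973, 0.98042) = 2.321° → normalised to [0°, 360°): 2.321°.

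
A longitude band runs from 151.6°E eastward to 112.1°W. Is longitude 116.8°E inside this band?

Band width going east from +151.6° to -112.1°: ((-112.1 − 151.6) mod 360) = 96.3°.
Offset of +116.8° east of the west edge: ((116.8 − 151.6) mod 360) = 325.2°.
325.2° > 96.3° ⇒ outside.

No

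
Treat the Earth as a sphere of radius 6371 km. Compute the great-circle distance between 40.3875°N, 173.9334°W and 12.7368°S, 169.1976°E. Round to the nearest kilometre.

Δλ = 169.1976 − -173.9334 = 343.1310°; wrapped into (−180°, 180°]: -16.8690°.
Δφ = -12.7368 − 40.3875 = -53.1243°.
a = sin²(Δφ/2) + cos φ₁ · cos φ₂ · sin²(Δλ/2) = 0.215944.
c = 2·atan2(√a, √(1−a)) = 0.96659 rad → d = 6371·c ≈ 6158.11 km.

6158 km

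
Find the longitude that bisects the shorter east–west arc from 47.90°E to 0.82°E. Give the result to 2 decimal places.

Signed shortest Δλ from +47.90° to +0.82° is -47.08°.
Midpoint longitude = +47.90° + (-47.08°)/2 = +47.90° − 23.54° = +24.36°.

24.36°E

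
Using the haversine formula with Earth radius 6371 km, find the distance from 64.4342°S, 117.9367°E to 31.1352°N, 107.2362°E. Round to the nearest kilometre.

Δλ = 107.2362 − 117.9367 = -10.7005°.
Δφ = 31.1352 − -64.4342 = 95.5694°.
a = sin²(Δφ/2) + cos φ₁ · cos φ₂ · sin²(Δλ/2) = 0.551737.
c = 2·atan2(√a, √(1−a)) = 1.67446 rad → d = 6371·c ≈ 10667.96 km.

10668 km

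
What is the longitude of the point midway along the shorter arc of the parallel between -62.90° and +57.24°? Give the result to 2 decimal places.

Signed shortest Δλ from -62.90° to +57.24° is +120.14°.
Midpoint longitude = -62.90° + (+120.14°)/2 = -62.90° + 60.07° = -2.83°.

-2.83°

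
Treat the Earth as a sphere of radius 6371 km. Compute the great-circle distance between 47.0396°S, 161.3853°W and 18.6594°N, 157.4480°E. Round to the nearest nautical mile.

4528 nmi

Δλ = 157.4480 − -161.3853 = 318.8333°; wrapped into (−180°, 180°]: -41.1667°.
Δφ = 18.6594 − -47.0396 = 65.6990°.
a = sin²(Δφ/2) + cos φ₁ · cos φ₂ · sin²(Δλ/2) = 0.374041.
c = 2·atan2(√a, √(1−a)) = 1.31613 rad → d = 6371·c ≈ 8385.09 km ≈ 4527.59 nmi.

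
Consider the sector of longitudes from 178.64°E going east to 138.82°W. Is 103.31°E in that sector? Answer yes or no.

Band width going east from +178.64° to -138.82°: ((-138.82 − 178.64) mod 360) = 42.54°.
Offset of +103.31° east of the west edge: ((103.31 − 178.64) mod 360) = 284.67°.
284.67° > 42.54° ⇒ outside.

No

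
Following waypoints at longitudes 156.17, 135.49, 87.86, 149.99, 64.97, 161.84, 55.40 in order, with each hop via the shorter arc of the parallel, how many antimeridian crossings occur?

0

Leg 1: +156.17° → +135.49°, shortest Δλ = -20.68° (west) — does not cross 180°.
Leg 2: +135.49° → +87.86°, shortest Δλ = -47.63° (west) — does not cross 180°.
Leg 3: +87.86° → +149.99°, shortest Δλ = 62.13° (east) — does not cross 180°.
Leg 4: +149.99° → +64.97°, shortest Δλ = -85.02° (west) — does not cross 180°.
Leg 5: +64.97° → +161.84°, shortest Δλ = 96.87° (east) — does not cross 180°.
Leg 6: +161.84° → +55.40°, shortest Δλ = -106.44° (west) — does not cross 180°.
Total crossings: 0.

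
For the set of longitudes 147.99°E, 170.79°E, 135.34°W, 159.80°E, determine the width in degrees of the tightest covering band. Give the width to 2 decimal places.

76.67°

Sort the longitudes: -135.34°, +147.99°, +159.80°, +170.79°.
Eastward gaps between consecutive values (wrapping around): 283.33°, 11.81°, 10.99°, 53.87°.
Largest gap = 283.33° ⇒ minimal covering band is its complement: 360° − 283.33° = 76.67°.
Band runs from +147.99° eastward to -135.34°, crossing the antimeridian.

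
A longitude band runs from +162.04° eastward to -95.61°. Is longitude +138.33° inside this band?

No

Band width going east from +162.04° to -95.61°: ((-95.61 − 162.04) mod 360) = 102.35°.
Offset of +138.33° east of the west edge: ((138.33 − 162.04) mod 360) = 336.29°.
336.29° > 102.35° ⇒ outside.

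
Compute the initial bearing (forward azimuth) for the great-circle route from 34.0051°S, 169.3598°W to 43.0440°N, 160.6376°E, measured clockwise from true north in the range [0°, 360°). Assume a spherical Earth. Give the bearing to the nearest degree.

Δλ = 160.6376 − -169.3598 = 329.9974°; wrapped into (−180°, 180°]: -30.0026°.
θ = atan2( sin Δλ · cos φ₂ , cos φ₁ · sin φ₂ − sin φ₁ · cos φ₂ · cos Δλ )
  = atan2(-0.36544, 0.91979) = -21.668° → normalised to [0°, 360°): 338.332°.

338°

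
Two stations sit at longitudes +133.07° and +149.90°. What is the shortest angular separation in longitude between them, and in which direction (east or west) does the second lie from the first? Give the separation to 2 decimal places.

16.83° east

Raw difference: 149.90 − 133.07 = 16.83°.
Normalise into (−180°, 180°]: 16.83° stays 16.83°.
Positive ⇒ the second point lies to the east; separation 16.83°.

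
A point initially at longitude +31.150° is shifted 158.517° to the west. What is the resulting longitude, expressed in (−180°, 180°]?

Start at +31.150°; shift −158.517° → -127.367°.
-127.367° already lies in (−180°, 180°].

-127.367°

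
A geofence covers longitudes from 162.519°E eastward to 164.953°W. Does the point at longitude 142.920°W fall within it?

No

Band width going east from +162.519° to -164.953°: ((-164.953 − 162.519) mod 360) = 32.528°.
Offset of -142.920° east of the west edge: ((-142.920 − 162.519) mod 360) = 54.561°.
54.561° > 32.528° ⇒ outside.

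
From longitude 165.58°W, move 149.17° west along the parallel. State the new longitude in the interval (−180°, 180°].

Start at -165.58°; shift −149.17° → -314.75°.
-314.75° lies outside (−180°, 180°]; add 360° → +45.25°.

45.25°E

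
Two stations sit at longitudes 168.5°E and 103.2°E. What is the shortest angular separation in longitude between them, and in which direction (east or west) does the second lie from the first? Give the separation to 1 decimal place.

65.3° west

Raw difference: 103.2 − 168.5 = -65.3°.
Normalise into (−180°, 180°]: -65.3° stays -65.3°.
Negative ⇒ the second point lies to the west; separation 65.3°.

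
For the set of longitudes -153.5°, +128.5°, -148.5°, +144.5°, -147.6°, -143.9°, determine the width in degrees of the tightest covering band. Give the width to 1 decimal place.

Sort the longitudes: -153.5°, -148.5°, -147.6°, -143.9°, +128.5°, +144.5°.
Eastward gaps between consecutive values (wrapping around): 5.0°, 0.9°, 3.7°, 272.4°, 16.0°, 62.0°.
Largest gap = 272.4° ⇒ minimal covering band is its complement: 360° − 272.4° = 87.6°.
Band runs from +128.5° eastward to -143.9°, crossing the antimeridian.

87.6°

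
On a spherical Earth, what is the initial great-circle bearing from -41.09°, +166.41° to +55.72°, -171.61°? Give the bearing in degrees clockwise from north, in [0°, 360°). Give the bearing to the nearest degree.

Δλ = -171.61 − 166.41 = -338.02°; wrapped into (−180°, 180°]: 21.98°.
θ = atan2( sin Δλ · cos φ₂ , cos φ₁ · sin φ₂ − sin φ₁ · cos φ₂ · cos Δλ )
  = atan2(0.21081, 0.96604) = 12.310° → normalised to [0°, 360°): 12.310°.

12°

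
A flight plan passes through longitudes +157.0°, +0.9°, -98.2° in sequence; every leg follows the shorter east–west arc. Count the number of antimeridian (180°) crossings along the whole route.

Leg 1: +157.0° → +0.9°, shortest Δλ = -156.1° (west) — does not cross 180°.
Leg 2: +0.9° → -98.2°, shortest Δλ = -99.1° (west) — does not cross 180°.
Total crossings: 0.

0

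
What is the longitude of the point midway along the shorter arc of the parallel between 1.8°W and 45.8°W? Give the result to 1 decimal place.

23.8°W

Signed shortest Δλ from -1.8° to -45.8° is -44.0°.
Midpoint longitude = -1.8° + (-44.0°)/2 = -1.8° − 22.0° = -23.8°.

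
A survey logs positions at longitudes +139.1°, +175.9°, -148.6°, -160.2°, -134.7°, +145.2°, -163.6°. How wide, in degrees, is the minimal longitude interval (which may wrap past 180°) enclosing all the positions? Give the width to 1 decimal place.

Sort the longitudes: -163.6°, -160.2°, -148.6°, -134.7°, +139.1°, +145.2°, +175.9°.
Eastward gaps between consecutive values (wrapping around): 3.4°, 11.6°, 13.9°, 273.8°, 6.1°, 30.7°, 20.5°.
Largest gap = 273.8° ⇒ minimal covering band is its complement: 360° − 273.8° = 86.2°.
Band runs from +139.1° eastward to -134.7°, crossing the antimeridian.

86.2°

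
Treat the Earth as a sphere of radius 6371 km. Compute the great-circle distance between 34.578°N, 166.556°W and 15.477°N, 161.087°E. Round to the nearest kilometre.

Δλ = 161.087 − -166.556 = 327.643°; wrapped into (−180°, 180°]: -32.357°.
Δφ = 15.477 − 34.578 = -19.101°.
a = sin²(Δφ/2) + cos φ₁ · cos φ₂ · sin²(Δλ/2) = 0.089132.
c = 2·atan2(√a, √(1−a)) = 0.60634 rad → d = 6371·c ≈ 3863.02 km.

3863 km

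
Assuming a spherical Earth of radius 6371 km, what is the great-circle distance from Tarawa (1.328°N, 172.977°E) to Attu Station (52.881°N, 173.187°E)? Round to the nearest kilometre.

5732 km

Δλ = 173.187 − 172.977 = 0.210°.
Δφ = 52.881 − 1.328 = 51.553°.
a = sin²(Δφ/2) + cos φ₁ · cos φ₂ · sin²(Δλ/2) = 0.189107.
c = 2·atan2(√a, √(1−a)) = 0.89977 rad → d = 6371·c ≈ 5732.47 km.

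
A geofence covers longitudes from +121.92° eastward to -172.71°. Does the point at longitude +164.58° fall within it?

Band width going east from +121.92° to -172.71°: ((-172.71 − 121.92) mod 360) = 65.37°.
Offset of +164.58° east of the west edge: ((164.58 − 121.92) mod 360) = 42.66°.
42.66° ≤ 65.37° ⇒ inside.

Yes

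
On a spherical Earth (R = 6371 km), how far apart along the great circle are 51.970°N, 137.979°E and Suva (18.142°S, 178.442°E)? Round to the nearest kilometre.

8724 km

Δλ = 178.442 − 137.979 = 40.463°.
Δφ = -18.142 − 51.970 = -70.112°.
a = sin²(Δφ/2) + cos φ₁ · cos φ₂ · sin²(Δλ/2) = 0.399921.
c = 2·atan2(√a, √(1−a)) = 1.36928 rad → d = 6371·c ≈ 8723.66 km.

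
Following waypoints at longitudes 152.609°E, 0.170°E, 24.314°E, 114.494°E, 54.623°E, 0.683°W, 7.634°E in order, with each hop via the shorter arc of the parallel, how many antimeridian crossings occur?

Leg 1: +152.609° → +0.170°, shortest Δλ = -152.439° (west) — does not cross 180°.
Leg 2: +0.170° → +24.314°, shortest Δλ = 24.144° (east) — does not cross 180°.
Leg 3: +24.314° → +114.494°, shortest Δλ = 90.18° (east) — does not cross 180°.
Leg 4: +114.494° → +54.623°, shortest Δλ = -59.871° (west) — does not cross 180°.
Leg 5: +54.623° → -0.683°, shortest Δλ = -55.306° (west) — does not cross 180°.
Leg 6: -0.683° → +7.634°, shortest Δλ = 8.317° (east) — does not cross 180°.
Total crossings: 0.

0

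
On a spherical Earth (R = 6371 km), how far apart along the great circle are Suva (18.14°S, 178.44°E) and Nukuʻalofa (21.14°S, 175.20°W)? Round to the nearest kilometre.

745 km

Δλ = -175.20 − 178.44 = -353.64°; wrapped into (−180°, 180°]: 6.36°.
Δφ = -21.14 − -18.14 = -3.00°.
a = sin²(Δφ/2) + cos φ₁ · cos φ₂ · sin²(Δλ/2) = 0.003413.
c = 2·atan2(√a, √(1−a)) = 0.11690 rad → d = 6371·c ≈ 744.79 km.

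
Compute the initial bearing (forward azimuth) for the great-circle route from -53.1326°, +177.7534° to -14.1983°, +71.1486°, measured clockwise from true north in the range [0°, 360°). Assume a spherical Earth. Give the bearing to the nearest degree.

Δλ = 71.1486 − 177.7534 = -106.6048°.
θ = atan2( sin Δλ · cos φ₂ , cos φ₁ · sin φ₂ − sin φ₁ · cos φ₂ · cos Δλ )
  = atan2(-0.92903, -0.36880) = -111.652° → normalised to [0°, 360°): 248.348°.

248°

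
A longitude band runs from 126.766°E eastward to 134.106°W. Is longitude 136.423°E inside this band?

Band width going east from +126.766° to -134.106°: ((-134.106 − 126.766) mod 360) = 99.128°.
Offset of +136.423° east of the west edge: ((136.423 − 126.766) mod 360) = 9.657°.
9.657° ≤ 99.128° ⇒ inside.

Yes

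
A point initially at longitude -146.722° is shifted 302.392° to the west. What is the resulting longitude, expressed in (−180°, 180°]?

-89.114°

Start at -146.722°; shift −302.392° → -449.114°.
-449.114° lies outside (−180°, 180°]; add 360° → -89.114°.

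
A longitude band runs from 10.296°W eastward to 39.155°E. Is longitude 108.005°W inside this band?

No

Band width going east from -10.296° to +39.155°: ((39.155 − -10.296) mod 360) = 49.451°.
Offset of -108.005° east of the west edge: ((-108.005 − -10.296) mod 360) = 262.291°.
262.291° > 49.451° ⇒ outside.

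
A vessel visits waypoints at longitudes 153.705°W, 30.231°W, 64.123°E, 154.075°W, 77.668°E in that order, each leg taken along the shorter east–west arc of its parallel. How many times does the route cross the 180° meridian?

2

Leg 1: -153.705° → -30.231°, shortest Δλ = 123.474° (east) — does not cross 180°.
Leg 2: -30.231° → +64.123°, shortest Δλ = 94.354° (east) — does not cross 180°.
Leg 3: +64.123° → -154.075°, shortest Δλ = 141.802° (east) — crosses 180°.
Leg 4: -154.075° → +77.668°, shortest Δλ = -128.257° (west) — crosses 180°.
Total crossings: 2.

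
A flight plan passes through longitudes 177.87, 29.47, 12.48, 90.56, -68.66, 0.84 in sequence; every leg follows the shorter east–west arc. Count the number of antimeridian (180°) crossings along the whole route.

Leg 1: +177.87° → +29.47°, shortest Δλ = -148.4° (west) — does not cross 180°.
Leg 2: +29.47° → +12.48°, shortest Δλ = -16.99° (west) — does not cross 180°.
Leg 3: +12.48° → +90.56°, shortest Δλ = 78.08° (east) — does not cross 180°.
Leg 4: +90.56° → -68.66°, shortest Δλ = -159.22° (west) — does not cross 180°.
Leg 5: -68.66° → +0.84°, shortest Δλ = 69.5° (east) — does not cross 180°.
Total crossings: 0.

0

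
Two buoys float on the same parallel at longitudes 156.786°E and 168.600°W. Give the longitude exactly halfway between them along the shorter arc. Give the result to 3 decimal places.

Signed shortest Δλ from +156.786° to -168.600° is +34.614°.
Midpoint longitude = +156.786° + (+34.614°)/2 = +156.786° + 17.307° = +174.093°.
(The naïve average (+156.786 + -168.600)/2 = -5.907° is on the wrong side of the globe.)

174.093°E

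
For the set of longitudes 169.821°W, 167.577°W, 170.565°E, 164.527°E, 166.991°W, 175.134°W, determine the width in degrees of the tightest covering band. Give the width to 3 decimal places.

Sort the longitudes: -175.134°, -169.821°, -167.577°, -166.991°, +164.527°, +170.565°.
Eastward gaps between consecutive values (wrapping around): 5.313°, 2.244°, 0.586°, 331.518°, 6.038°, 14.301°.
Largest gap = 331.518° ⇒ minimal covering band is its complement: 360° − 331.518° = 28.482°.
Band runs from +164.527° eastward to -166.991°, crossing the antimeridian.

28.482°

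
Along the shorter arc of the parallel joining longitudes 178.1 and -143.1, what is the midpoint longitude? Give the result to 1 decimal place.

-162.5°

Signed shortest Δλ from +178.1° to -143.1° is +38.8°.
Midpoint longitude = +178.1° + (+38.8°)/2 = +178.1° + 19.4° = +197.5°.
Normalise into (−180°, 180°]: -162.5°.
(The naïve average (+178.1 + -143.1)/2 = 17.5° is on the wrong side of the globe.)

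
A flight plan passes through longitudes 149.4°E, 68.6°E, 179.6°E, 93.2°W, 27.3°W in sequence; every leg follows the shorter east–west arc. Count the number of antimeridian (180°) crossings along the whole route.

Leg 1: +149.4° → +68.6°, shortest Δλ = -80.8° (west) — does not cross 180°.
Leg 2: +68.6° → +179.6°, shortest Δλ = 111.0° (east) — does not cross 180°.
Leg 3: +179.6° → -93.2°, shortest Δλ = 87.2° (east) — crosses 180°.
Leg 4: -93.2° → -27.3°, shortest Δλ = 65.9° (east) — does not cross 180°.
Total crossings: 1.

1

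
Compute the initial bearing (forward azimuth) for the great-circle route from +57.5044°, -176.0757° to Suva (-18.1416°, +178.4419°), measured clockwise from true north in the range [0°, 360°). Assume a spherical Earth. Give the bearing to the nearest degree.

Δλ = 178.4419 − -176.0757 = 354.5176°; wrapped into (−180°, 180°]: -5.4824°.
θ = atan2( sin Δλ · cos φ₂ , cos φ₁ · sin φ₂ − sin φ₁ · cos φ₂ · cos Δλ )
  = atan2(-0.09079, -0.96512) = -174.626° → normalised to [0°, 360°): 185.374°.

185°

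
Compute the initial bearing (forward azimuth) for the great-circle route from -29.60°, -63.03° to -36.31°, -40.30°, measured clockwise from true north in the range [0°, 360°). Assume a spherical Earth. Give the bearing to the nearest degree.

115°

Δλ = -40.30 − -63.03 = 22.73°.
θ = atan2( sin Δλ · cos φ₂ , cos φ₁ · sin φ₂ − sin φ₁ · cos φ₂ · cos Δλ )
  = atan2(0.31136, -0.14776) = 115.387° → normalised to [0°, 360°): 115.387°.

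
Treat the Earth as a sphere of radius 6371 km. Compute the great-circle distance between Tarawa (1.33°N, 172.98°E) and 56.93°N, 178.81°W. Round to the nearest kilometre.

Δλ = -178.81 − 172.98 = -351.79°; wrapped into (−180°, 180°]: 8.21°.
Δφ = 56.93 − 1.33 = 55.60°.
a = sin²(Δφ/2) + cos φ₁ · cos φ₂ · sin²(Δλ/2) = 0.220312.
c = 2·atan2(√a, √(1−a)) = 0.97716 rad → d = 6371·c ≈ 6225.51 km.

6226 km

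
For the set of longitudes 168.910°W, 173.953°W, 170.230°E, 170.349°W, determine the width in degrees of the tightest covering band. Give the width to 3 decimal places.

20.860°

Sort the longitudes: -173.953°, -170.349°, -168.910°, +170.230°.
Eastward gaps between consecutive values (wrapping around): 3.604°, 1.439°, 339.140°, 15.817°.
Largest gap = 339.140° ⇒ minimal covering band is its complement: 360° − 339.140° = 20.860°.
Band runs from +170.230° eastward to -168.910°, crossing the antimeridian.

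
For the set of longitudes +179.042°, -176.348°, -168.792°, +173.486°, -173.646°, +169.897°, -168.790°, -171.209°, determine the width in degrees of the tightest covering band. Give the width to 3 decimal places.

Sort the longitudes: -176.348°, -173.646°, -171.209°, -168.792°, -168.790°, +169.897°, +173.486°, +179.042°.
Eastward gaps between consecutive values (wrapping around): 2.702°, 2.437°, 2.417°, 0.002°, 338.687°, 3.589°, 5.556°, 4.610°.
Largest gap = 338.687° ⇒ minimal covering band is its complement: 360° − 338.687° = 21.313°.
Band runs from +169.897° eastward to -168.790°, crossing the antimeridian.

21.313°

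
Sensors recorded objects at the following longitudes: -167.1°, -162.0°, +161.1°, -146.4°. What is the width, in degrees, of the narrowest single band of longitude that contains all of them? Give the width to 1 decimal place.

52.5°

Sort the longitudes: -167.1°, -162.0°, -146.4°, +161.1°.
Eastward gaps between consecutive values (wrapping around): 5.1°, 15.6°, 307.5°, 31.8°.
Largest gap = 307.5° ⇒ minimal covering band is its complement: 360° − 307.5° = 52.5°.
Band runs from +161.1° eastward to -146.4°, crossing the antimeridian.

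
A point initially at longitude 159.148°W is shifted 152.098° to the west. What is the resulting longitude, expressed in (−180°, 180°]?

Start at -159.148°; shift −152.098° → -311.246°.
-311.246° lies outside (−180°, 180°]; add 360° → +48.754°.

48.754°E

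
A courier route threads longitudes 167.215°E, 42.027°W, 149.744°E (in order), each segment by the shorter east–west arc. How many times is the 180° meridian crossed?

Leg 1: +167.215° → -42.027°, shortest Δλ = 150.758° (east) — crosses 180°.
Leg 2: -42.027° → +149.744°, shortest Δλ = -168.229° (west) — crosses 180°.
Total crossings: 2.

2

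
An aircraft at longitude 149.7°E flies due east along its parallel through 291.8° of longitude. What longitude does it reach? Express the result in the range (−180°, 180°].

81.5°E

Start at +149.7°; shift +291.8° → +441.5°.
+441.5° lies outside (−180°, 180°]; subtract 360° → +81.5°.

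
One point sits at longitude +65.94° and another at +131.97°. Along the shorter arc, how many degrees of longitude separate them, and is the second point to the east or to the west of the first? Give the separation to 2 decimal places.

66.03° east

Raw difference: 131.97 − 65.94 = 66.03°.
Normalise into (−180°, 180°]: 66.03° stays 66.03°.
Positive ⇒ the second point lies to the east; separation 66.03°.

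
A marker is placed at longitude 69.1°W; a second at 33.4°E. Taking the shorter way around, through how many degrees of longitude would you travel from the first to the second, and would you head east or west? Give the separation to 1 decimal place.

102.5° east

Raw difference: 33.4 − -69.1 = 102.5°.
Normalise into (−180°, 180°]: 102.5° stays 102.5°.
Positive ⇒ the second point lies to the east; separation 102.5°.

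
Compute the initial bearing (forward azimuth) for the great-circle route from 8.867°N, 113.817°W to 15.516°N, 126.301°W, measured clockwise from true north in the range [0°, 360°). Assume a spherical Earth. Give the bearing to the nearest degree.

Δλ = -126.301 − -113.817 = -12.484°.
θ = atan2( sin Δλ · cos φ₂ , cos φ₁ · sin φ₂ − sin φ₁ · cos φ₂ · cos Δλ )
  = atan2(-0.20829, 0.11930) = -60.198° → normalised to [0°, 360°): 299.802°.

300°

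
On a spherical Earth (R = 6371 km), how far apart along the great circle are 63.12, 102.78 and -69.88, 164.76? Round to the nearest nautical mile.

Δλ = 164.76 − 102.78 = 61.98°.
Δφ = -69.88 − 63.12 = -133.00°.
a = sin²(Δφ/2) + cos φ₁ · cos φ₂ · sin²(Δλ/2) = 0.882230.
c = 2·atan2(√a, √(1−a)) = 2.44100 rad → d = 6371·c ≈ 15551.62 km ≈ 8397.20 nmi.

8397 nmi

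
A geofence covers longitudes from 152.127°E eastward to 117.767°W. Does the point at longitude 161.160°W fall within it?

Yes

Band width going east from +152.127° to -117.767°: ((-117.767 − 152.127) mod 360) = 90.106°.
Offset of -161.160° east of the west edge: ((-161.160 − 152.127) mod 360) = 46.713°.
46.713° ≤ 90.106° ⇒ inside.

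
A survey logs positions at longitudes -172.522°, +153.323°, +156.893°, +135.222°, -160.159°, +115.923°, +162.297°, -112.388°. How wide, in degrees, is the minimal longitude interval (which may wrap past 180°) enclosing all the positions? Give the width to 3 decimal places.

Sort the longitudes: -172.522°, -160.159°, -112.388°, +115.923°, +135.222°, +153.323°, +156.893°, +162.297°.
Eastward gaps between consecutive values (wrapping around): 12.363°, 47.771°, 228.311°, 19.299°, 18.101°, 3.570°, 5.404°, 25.181°.
Largest gap = 228.311° ⇒ minimal covering band is its complement: 360° − 228.311° = 131.689°.
Band runs from +115.923° eastward to -112.388°, crossing the antimeridian.

131.689°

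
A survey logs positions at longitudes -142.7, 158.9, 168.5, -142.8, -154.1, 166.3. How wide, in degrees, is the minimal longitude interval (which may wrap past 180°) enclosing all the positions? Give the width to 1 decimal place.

58.4°

Sort the longitudes: -154.1°, -142.8°, -142.7°, +158.9°, +166.3°, +168.5°.
Eastward gaps between consecutive values (wrapping around): 11.3°, 0.1°, 301.6°, 7.4°, 2.2°, 37.4°.
Largest gap = 301.6° ⇒ minimal covering band is its complement: 360° − 301.6° = 58.4°.
Band runs from +158.9° eastward to -142.7°, crossing the antimeridian.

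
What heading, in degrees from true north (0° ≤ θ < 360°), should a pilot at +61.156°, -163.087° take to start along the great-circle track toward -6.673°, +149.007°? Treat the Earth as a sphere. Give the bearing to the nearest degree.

Δλ = 149.007 − -163.087 = 312.094°; wrapped into (−180°, 180°]: -47.906°.
θ = atan2( sin Δλ · cos φ₂ , cos φ₁ · sin φ₂ − sin φ₁ · cos φ₂ · cos Δλ )
  = atan2(-0.73702, -0.63926) = -130.937° → normalised to [0°, 360°): 229.063°.

229°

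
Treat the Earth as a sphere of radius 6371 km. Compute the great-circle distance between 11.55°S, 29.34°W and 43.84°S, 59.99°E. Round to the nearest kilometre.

Δλ = 59.99 − -29.34 = 89.33°.
Δφ = -43.84 − -11.55 = -32.29°.
a = sin²(Δφ/2) + cos φ₁ · cos φ₂ · sin²(Δλ/2) = 0.426526.
c = 2·atan2(√a, √(1−a)) = 1.42332 rad → d = 6371·c ≈ 9067.94 km.

9068 km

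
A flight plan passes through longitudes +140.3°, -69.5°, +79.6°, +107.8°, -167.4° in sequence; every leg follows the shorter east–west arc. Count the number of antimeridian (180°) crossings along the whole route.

2

Leg 1: +140.3° → -69.5°, shortest Δλ = 150.2° (east) — crosses 180°.
Leg 2: -69.5° → +79.6°, shortest Δλ = 149.1° (east) — does not cross 180°.
Leg 3: +79.6° → +107.8°, shortest Δλ = 28.2° (east) — does not cross 180°.
Leg 4: +107.8° → -167.4°, shortest Δλ = 84.8° (east) — crosses 180°.
Total crossings: 2.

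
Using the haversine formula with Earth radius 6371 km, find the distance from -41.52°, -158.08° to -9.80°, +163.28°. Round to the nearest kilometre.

5164 km

Δλ = 163.28 − -158.08 = 321.36°; wrapped into (−180°, 180°]: -38.64°.
Δφ = -9.80 − -41.52 = 31.72°.
a = sin²(Δφ/2) + cos φ₁ · cos φ₂ · sin²(Δλ/2) = 0.155444.
c = 2·atan2(√a, √(1−a)) = 0.81053 rad → d = 6371·c ≈ 5163.91 km.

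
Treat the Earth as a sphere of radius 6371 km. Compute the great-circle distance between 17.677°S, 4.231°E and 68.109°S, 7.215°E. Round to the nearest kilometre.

5612 km

Δλ = 7.215 − 4.231 = 2.984°.
Δφ = -68.109 − -17.677 = -50.432°.
a = sin²(Δφ/2) + cos φ₁ · cos φ₂ · sin²(Δλ/2) = 0.181744.
c = 2·atan2(√a, √(1−a)) = 0.88083 rad → d = 6371·c ≈ 5611.76 km.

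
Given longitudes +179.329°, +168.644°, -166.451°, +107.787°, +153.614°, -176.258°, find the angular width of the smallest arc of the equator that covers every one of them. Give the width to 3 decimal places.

Sort the longitudes: -176.258°, -166.451°, +107.787°, +153.614°, +168.644°, +179.329°.
Eastward gaps between consecutive values (wrapping around): 9.807°, 274.238°, 45.827°, 15.030°, 10.685°, 4.413°.
Largest gap = 274.238° ⇒ minimal covering band is its complement: 360° − 274.238° = 85.762°.
Band runs from +107.787° eastward to -166.451°, crossing the antimeridian.

85.762°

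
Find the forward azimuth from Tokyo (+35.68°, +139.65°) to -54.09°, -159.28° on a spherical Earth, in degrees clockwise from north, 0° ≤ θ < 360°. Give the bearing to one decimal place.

148.1°

Δλ = -159.28 − 139.65 = -298.93°; wrapped into (−180°, 180°]: 61.07°.
θ = atan2( sin Δλ · cos φ₂ , cos φ₁ · sin φ₂ − sin φ₁ · cos φ₂ · cos Δλ )
  = atan2(0.51332, -0.82339) = 148.059° → normalised to [0°, 360°): 148.059°.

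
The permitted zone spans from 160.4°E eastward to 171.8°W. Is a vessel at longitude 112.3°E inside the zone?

No

Band width going east from +160.4° to -171.8°: ((-171.8 − 160.4) mod 360) = 27.8°.
Offset of +112.3° east of the west edge: ((112.3 − 160.4) mod 360) = 311.9°.
311.9° > 27.8° ⇒ outside.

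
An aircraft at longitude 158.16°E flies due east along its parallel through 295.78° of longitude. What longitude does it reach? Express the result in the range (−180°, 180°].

Start at +158.16°; shift +295.78° → +453.94°.
+453.94° lies outside (−180°, 180°]; subtract 360° → +93.94°.

93.94°E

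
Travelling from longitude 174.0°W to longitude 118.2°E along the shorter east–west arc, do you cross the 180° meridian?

Yes

Naïve |118.2 − -174.0| = 292.2° > 180°, so the shorter arc goes the other way round — across 180°.
Signed shortest Δλ = ((118.2 − -174.0 + 180) mod 360) − 180 = -67.8°.
Going west by 67.8° from -174.0° passes through 180° before reaching +118.2°.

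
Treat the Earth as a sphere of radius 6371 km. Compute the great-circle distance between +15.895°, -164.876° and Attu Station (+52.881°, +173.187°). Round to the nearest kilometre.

Δλ = 173.187 − -164.876 = 338.063°; wrapped into (−180°, 180°]: -21.937°.
Δφ = 52.881 − 15.895 = 36.986°.
a = sin²(Δφ/2) + cos φ₁ · cos φ₂ · sin²(Δλ/2) = 0.121621.
c = 2·atan2(√a, √(1−a)) = 0.71246 rad → d = 6371·c ≈ 4539.06 km.

4539 km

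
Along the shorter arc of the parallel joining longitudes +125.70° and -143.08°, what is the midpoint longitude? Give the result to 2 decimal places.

+171.31°

Signed shortest Δλ from +125.70° to -143.08° is +91.22°.
Midpoint longitude = +125.70° + (+91.22°)/2 = +125.70° + 45.61° = +171.31°.
(The naïve average (+125.70 + -143.08)/2 = -8.69° is on the wrong side of the globe.)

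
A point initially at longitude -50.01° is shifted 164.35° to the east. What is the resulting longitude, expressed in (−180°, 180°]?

+114.34°

Start at -50.01°; shift +164.35° → +114.34°.
+114.34° already lies in (−180°, 180°].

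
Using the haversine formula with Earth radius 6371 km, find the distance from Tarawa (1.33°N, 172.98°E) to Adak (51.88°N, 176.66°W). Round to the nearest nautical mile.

3080 nmi

Δλ = -176.66 − 172.98 = -349.64°; wrapped into (−180°, 180°]: 10.36°.
Δφ = 51.88 − 1.33 = 50.55°.
a = sin²(Δφ/2) + cos φ₁ · cos φ₂ · sin²(Δλ/2) = 0.187328.
c = 2·atan2(√a, √(1−a)) = 0.89522 rad → d = 6371·c ≈ 5703.48 km ≈ 3079.63 nmi.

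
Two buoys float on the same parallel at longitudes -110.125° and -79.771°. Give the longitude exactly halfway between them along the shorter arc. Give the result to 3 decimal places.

-94.948°

Signed shortest Δλ from -110.125° to -79.771° is +30.354°.
Midpoint longitude = -110.125° + (+30.354°)/2 = -110.125° + 15.177° = -94.948°.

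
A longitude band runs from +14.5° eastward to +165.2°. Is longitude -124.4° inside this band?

Band width going east from +14.5° to +165.2°: ((165.2 − 14.5) mod 360) = 150.7°.
Offset of -124.4° east of the west edge: ((-124.4 − 14.5) mod 360) = 221.1°.
221.1° > 150.7° ⇒ outside.

No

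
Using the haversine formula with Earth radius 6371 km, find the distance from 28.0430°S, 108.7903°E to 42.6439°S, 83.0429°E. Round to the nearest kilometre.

Δλ = 83.0429 − 108.7903 = -25.7474°.
Δφ = -42.6439 − -28.0430 = -14.6009°.
a = sin²(Δφ/2) + cos φ₁ · cos φ₂ · sin²(Δλ/2) = 0.048375.
c = 2·atan2(√a, √(1−a)) = 0.44351 rad → d = 6371·c ≈ 2825.62 km.

2826 km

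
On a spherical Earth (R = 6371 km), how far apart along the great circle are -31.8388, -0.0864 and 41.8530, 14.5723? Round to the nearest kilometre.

8330 km

Δλ = 14.5723 − -0.0864 = 14.6587°.
Δφ = 41.8530 − -31.8388 = 73.6918°.
a = sin²(Δφ/2) + cos φ₁ · cos φ₂ · sin²(Δλ/2) = 0.369896.
c = 2·atan2(√a, √(1−a)) = 1.30756 rad → d = 6371·c ≈ 8330.46 km.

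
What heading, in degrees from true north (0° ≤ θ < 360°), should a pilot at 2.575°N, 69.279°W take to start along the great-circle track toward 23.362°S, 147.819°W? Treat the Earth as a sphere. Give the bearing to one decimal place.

245.8°

Δλ = -147.819 − -69.279 = -78.540°.
θ = atan2( sin Δλ · cos φ₂ , cos φ₁ · sin φ₂ − sin φ₁ · cos φ₂ · cos Δλ )
  = atan2(-0.89972, -0.40433) = -114.199° → normalised to [0°, 360°): 245.801°.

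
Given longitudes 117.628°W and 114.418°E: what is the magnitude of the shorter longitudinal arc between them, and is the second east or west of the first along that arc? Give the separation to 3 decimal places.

127.954° west

Raw difference: 114.418 − -117.628 = 232.046°.
Normalise into (−180°, 180°]: 232.046° − 360° = -127.954°.
Negative ⇒ the second point lies to the west; separation 127.954°.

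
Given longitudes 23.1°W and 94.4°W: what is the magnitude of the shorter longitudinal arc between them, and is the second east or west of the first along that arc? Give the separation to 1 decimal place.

Raw difference: -94.4 − -23.1 = -71.3°.
Normalise into (−180°, 180°]: -71.3° stays -71.3°.
Negative ⇒ the second point lies to the west; separation 71.3°.

71.3° west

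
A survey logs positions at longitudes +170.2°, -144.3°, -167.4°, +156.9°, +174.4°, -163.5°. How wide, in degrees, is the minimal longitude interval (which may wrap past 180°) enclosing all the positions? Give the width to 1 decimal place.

Sort the longitudes: -167.4°, -163.5°, -144.3°, +156.9°, +170.2°, +174.4°.
Eastward gaps between consecutive values (wrapping around): 3.9°, 19.2°, 301.2°, 13.3°, 4.2°, 18.2°.
Largest gap = 301.2° ⇒ minimal covering band is its complement: 360° − 301.2° = 58.8°.
Band runs from +156.9° eastward to -144.3°, crossing the antimeridian.

58.8°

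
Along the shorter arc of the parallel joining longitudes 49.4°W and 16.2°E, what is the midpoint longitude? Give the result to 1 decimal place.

16.6°W

Signed shortest Δλ from -49.4° to +16.2° is +65.6°.
Midpoint longitude = -49.4° + (+65.6°)/2 = -49.4° + 32.8° = -16.6°.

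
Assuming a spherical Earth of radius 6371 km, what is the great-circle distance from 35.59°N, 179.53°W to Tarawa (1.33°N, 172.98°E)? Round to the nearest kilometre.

Δλ = 172.98 − -179.53 = 352.51°; wrapped into (−180°, 180°]: -7.49°.
Δφ = 1.33 − 35.59 = -34.26°.
a = sin²(Δφ/2) + cos φ₁ · cos φ₂ · sin²(Δλ/2) = 0.090223.
c = 2·atan2(√a, √(1−a)) = 0.61016 rad → d = 6371·c ≈ 3887.35 km.

3887 km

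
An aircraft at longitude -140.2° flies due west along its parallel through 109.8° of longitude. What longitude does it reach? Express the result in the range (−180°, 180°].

+110.0°

Start at -140.2°; shift −109.8° → -250.0°.
-250.0° lies outside (−180°, 180°]; add 360° → +110.0°.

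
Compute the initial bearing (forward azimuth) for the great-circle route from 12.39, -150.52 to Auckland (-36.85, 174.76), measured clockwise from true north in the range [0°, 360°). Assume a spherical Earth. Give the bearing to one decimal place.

Δλ = 174.76 − -150.52 = 325.28°; wrapped into (−180°, 180°]: -34.72°.
θ = atan2( sin Δλ · cos φ₂ , cos φ₁ · sin φ₂ − sin φ₁ · cos φ₂ · cos Δλ )
  = atan2(-0.45577, -0.72688) = -147.911° → normalised to [0°, 360°): 212.089°.

212.1°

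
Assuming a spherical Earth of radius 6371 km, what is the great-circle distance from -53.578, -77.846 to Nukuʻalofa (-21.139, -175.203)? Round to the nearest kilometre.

8599 km

Δλ = -175.203 − -77.846 = -97.357°.
Δφ = -21.139 − -53.578 = 32.439°.
a = sin²(Δφ/2) + cos φ₁ · cos φ₂ · sin²(Δλ/2) = 0.390362.
c = 2·atan2(√a, √(1−a)) = 1.34972 rad → d = 6371·c ≈ 8599.09 km.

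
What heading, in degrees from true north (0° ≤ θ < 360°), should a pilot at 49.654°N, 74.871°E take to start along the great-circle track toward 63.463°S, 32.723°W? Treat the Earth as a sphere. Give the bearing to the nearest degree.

222°

Δλ = -32.723 − 74.871 = -107.594°.
θ = atan2( sin Δλ · cos φ₂ , cos φ₁ · sin φ₂ − sin φ₁ · cos φ₂ · cos Δλ )
  = atan2(-0.42588, -0.47627) = -138.197° → normalised to [0°, 360°): 221.803°.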